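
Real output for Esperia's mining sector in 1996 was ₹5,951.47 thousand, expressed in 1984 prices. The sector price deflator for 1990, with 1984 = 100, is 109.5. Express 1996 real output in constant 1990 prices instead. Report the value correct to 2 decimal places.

Real output in 1990 prices = Real output in 1984 prices × (P_1990/P_1984) = 5951.47 × 1.095 = 6516.86.

₹6,516.86 thousand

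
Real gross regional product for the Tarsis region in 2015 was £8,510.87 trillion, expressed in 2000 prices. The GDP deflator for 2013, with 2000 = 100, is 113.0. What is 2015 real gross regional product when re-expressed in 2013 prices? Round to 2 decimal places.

£9,617.28 trillion

Real gross regional product in 2013 prices = Real gross regional product in 2000 prices × (P_2013/P_2000) = 8510.87 × 1.130 = 9617.28.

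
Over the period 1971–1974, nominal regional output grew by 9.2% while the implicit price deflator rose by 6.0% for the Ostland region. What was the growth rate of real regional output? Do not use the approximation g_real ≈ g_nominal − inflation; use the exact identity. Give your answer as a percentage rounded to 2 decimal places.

3.02%

(1 + g_nom) = (1 + g_real)(1 + π), so g_real = 1.0920 / 1.0600 − 1 = 0.03019.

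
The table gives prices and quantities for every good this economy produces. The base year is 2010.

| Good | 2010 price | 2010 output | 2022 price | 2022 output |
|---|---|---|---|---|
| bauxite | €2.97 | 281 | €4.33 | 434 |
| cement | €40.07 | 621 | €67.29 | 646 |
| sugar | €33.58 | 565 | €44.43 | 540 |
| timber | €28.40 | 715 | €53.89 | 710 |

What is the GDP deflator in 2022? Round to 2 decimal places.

164.35

Nominal GDP 2022 = 4.33·434 + 67.29·646 + 44.43·540 + 53.89·710 = 107602.66.
Real GDP 2022 (at 2010 prices) = 2.97·434 + 40.07·646 + 33.58·540 + 28.40·710 = 65471.40.
Deflator = Nominal/Real × 100 = 107602.66/65471.40 × 100 = 164.351.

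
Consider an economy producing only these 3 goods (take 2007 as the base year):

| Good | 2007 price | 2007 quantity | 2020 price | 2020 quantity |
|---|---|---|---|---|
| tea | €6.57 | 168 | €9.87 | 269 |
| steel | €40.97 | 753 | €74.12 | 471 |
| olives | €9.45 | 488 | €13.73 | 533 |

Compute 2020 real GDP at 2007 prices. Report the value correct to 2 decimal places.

€26101.05

Real GDP 2020 = Σ (p_2007 × q_2020) = 6.57·269 + 40.97·471 + 9.45·533 = 26101.05.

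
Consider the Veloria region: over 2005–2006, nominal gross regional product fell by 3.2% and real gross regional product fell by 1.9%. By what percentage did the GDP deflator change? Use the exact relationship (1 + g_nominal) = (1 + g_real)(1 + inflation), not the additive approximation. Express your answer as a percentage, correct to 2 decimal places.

-1.33%

(1 + g_nom) = (1 + g_real)(1 + π), so π = 0.9680 / 0.9810 − 1 = -0.01325.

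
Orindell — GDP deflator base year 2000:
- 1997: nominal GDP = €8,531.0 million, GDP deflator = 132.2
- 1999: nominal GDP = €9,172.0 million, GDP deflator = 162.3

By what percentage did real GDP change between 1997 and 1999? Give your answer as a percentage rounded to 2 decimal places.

-12.43%

Deflate each year: 1997 → 8531.0/1.322 = 6453.10; 1999 → 9172.0/1.623 = 5651.26.
So real GDP changed by 5651.26/6453.10 − 1 = -0.1243, i.e. -12.43%.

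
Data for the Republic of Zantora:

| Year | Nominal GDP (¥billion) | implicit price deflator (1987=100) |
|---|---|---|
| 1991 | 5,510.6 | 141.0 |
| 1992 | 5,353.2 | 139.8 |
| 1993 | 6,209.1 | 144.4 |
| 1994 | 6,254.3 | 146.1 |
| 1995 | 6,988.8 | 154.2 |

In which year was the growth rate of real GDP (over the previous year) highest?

1992: real = 5353.2/1.398 = 3829.18; growth vs 1991 (3908.23) = -2.02%.
1993: real = 6209.1/1.444 = 4299.93; growth vs 1992 (3829.18) = 12.29%.
1994: real = 6254.3/1.461 = 4280.84; growth vs 1993 (4299.93) = -0.44%.
1995: real = 6988.8/1.542 = 4532.30; growth vs 1994 (4280.84) = 5.87%.

1993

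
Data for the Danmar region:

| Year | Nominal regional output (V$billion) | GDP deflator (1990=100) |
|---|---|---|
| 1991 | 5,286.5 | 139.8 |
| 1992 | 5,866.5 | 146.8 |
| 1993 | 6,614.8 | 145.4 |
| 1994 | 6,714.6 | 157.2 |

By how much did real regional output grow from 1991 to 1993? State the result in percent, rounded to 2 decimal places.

Real regional output 1991 = 5286.5/1.398 = 3781.47.
Real regional output 1993 = 6614.8/1.454 = 4549.38.
Change = 4549.38/3781.47 − 1 = 0.2031.

20.31%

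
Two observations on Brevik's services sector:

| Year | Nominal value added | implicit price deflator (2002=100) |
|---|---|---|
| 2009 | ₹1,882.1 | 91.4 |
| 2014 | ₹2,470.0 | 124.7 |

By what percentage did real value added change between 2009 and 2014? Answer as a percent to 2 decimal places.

Real value added 2009 = 1882.1 / 0.914 = 2059.19.
Real value added 2014 = 2470.0 / 1.247 = 1980.75.
Real growth = 1980.75 / 2059.19 − 1 = -0.0381.

-3.81%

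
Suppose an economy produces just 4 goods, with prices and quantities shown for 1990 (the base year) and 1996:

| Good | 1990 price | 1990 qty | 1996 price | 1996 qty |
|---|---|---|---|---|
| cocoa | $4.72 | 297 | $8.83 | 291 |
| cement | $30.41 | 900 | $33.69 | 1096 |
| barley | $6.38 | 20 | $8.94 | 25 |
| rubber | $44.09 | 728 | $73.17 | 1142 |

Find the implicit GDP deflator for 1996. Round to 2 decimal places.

144.67

Nominal GDP 1996 = 8.83·291 + 33.69·1096 + 8.94·25 + 73.17·1142 = 123277.41.
Real GDP 1996 (at 1990 prices) = 4.72·291 + 30.41·1096 + 6.38·25 + 44.09·1142 = 85213.16.
Deflator = Nominal/Real × 100 = 123277.41/85213.16 × 100 = 144.669.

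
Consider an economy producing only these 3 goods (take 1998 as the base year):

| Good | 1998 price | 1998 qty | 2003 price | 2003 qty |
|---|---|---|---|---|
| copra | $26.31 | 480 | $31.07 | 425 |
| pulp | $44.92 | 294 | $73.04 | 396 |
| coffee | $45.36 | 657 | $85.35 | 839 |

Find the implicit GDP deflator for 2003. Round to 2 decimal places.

169.69

Nominal GDP 2003 = 31.07·425 + 73.04·396 + 85.35·839 = 113737.24.
Real GDP 2003 (at 1998 prices) = 26.31·425 + 44.92·396 + 45.36·839 = 67027.11.
Deflator = Nominal/Real × 100 = 113737.24/67027.11 × 100 = 169.688.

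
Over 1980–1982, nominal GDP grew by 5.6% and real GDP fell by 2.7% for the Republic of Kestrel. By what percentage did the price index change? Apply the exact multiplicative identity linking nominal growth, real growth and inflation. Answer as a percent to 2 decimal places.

(1 + g_nom) = (1 + g_real)(1 + π), so π = 1.0560 / 0.9730 − 1 = 0.08530.

8.53%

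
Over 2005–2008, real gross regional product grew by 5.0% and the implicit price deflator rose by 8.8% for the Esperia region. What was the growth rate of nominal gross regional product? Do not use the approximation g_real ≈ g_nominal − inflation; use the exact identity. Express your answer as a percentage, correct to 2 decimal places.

(1 + g_nom) = (1 + g_real)(1 + π) = 1.0500 × 1.0880 = 1.14240.

14.24%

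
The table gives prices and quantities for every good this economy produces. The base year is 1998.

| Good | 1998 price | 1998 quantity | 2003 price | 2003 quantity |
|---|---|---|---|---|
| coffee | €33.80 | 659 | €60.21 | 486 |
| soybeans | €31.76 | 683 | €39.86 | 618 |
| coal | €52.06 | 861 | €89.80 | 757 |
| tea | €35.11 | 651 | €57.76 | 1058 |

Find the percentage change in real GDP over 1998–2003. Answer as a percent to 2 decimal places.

0.86%

Real GDP 1998 = Nominal GDP 1998 = 33.80·659 + 31.76·683 + 52.06·861 + 35.11·651 = 111646.55.
Real GDP 2003 (at 1998 prices) = 33.80·486 + 31.76·618 + 52.06·757 + 35.11·1058 = 112610.28.
Real growth = 112610.28/111646.55 − 1 = 0.0086.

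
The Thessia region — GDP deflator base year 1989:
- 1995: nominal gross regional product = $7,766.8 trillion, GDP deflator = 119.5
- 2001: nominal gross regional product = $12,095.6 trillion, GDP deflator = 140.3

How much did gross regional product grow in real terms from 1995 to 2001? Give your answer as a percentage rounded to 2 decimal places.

32.65%

Real gross regional product 1995 = 7766.8 / 1.195 = 6499.41.
Real gross regional product 2001 = 12095.6 / 1.403 = 8621.24.
Real growth = 8621.24 / 6499.41 − 1 = 0.3265.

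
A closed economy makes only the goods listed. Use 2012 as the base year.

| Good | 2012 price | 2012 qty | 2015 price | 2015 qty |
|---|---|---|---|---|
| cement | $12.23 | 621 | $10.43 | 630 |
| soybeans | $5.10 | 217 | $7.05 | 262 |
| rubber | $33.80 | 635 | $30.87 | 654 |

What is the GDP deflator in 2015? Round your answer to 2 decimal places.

91.85

Nominal GDP 2015 = 10.43·630 + 7.05·262 + 30.87·654 = 28606.98.
Real GDP 2015 (at 2012 prices) = 12.23·630 + 5.10·262 + 33.80·654 = 31146.30.
Deflator = Nominal/Real × 100 = 28606.98/31146.30 × 100 = 91.847.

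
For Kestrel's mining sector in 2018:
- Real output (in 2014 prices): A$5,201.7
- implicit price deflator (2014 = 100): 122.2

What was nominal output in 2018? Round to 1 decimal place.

A$6,356.5

Nominal output = Real × (implicit price deflator/100) = 5201.7 × 1.222 = 6356.48.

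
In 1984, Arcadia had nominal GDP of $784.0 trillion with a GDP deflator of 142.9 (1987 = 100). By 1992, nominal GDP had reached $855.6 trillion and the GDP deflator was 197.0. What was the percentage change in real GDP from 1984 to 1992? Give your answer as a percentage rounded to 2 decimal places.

-20.84%

Deflate each year: 1984 → 784.0/1.429 = 548.64; 1992 → 855.6/1.970 = 434.31.
So real GDP changed by 434.31/548.64 − 1 = -0.2084, i.e. -20.84%.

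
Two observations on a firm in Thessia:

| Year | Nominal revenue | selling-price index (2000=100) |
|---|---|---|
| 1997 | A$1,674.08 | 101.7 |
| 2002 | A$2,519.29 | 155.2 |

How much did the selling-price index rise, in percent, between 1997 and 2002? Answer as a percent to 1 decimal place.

Price-level change = 155.2 / 101.7 − 1 = 0.5261.

52.6%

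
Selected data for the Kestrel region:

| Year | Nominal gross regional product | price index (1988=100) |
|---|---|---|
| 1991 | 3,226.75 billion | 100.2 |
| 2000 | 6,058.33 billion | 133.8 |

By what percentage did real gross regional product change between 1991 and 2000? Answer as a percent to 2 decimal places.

40.60%

Real gross regional product 1991 = 3226.75 / 1.002 = 3220.31.
Real gross regional product 2000 = 6058.33 / 1.338 = 4527.90.
Real growth = 4527.90 / 3220.31 − 1 = 0.4060.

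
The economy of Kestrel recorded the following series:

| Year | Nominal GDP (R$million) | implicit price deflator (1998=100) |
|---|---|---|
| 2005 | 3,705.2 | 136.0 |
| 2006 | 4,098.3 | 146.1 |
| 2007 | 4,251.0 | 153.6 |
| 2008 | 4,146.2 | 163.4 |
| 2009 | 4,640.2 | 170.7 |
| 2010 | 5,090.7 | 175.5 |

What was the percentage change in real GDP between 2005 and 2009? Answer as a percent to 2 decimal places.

-0.22%

Real GDP 2005 = 3705.2/1.360 = 2724.41.
Real GDP 2009 = 4640.2/1.707 = 2718.34.
Change = 2718.34/2724.41 − 1 = -0.0022.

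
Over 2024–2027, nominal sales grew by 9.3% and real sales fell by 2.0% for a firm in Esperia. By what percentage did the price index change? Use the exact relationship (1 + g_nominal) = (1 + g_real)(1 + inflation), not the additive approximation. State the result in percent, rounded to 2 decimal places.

11.53%

(1 + g_nom) = (1 + g_real)(1 + π), so π = 1.0930 / 0.9800 − 1 = 0.11531.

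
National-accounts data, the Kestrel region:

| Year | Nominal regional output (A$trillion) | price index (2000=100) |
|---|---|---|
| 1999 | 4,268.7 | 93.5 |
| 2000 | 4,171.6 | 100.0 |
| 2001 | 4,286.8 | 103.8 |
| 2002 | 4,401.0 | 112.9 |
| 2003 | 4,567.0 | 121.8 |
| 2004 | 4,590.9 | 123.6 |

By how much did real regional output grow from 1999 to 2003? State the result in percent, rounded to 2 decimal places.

Real regional output 1999 = 4268.7/0.935 = 4565.45.
Real regional output 2003 = 4567.0/1.218 = 3749.59.
Change = 3749.59/4565.45 − 1 = -0.1787.

-17.87%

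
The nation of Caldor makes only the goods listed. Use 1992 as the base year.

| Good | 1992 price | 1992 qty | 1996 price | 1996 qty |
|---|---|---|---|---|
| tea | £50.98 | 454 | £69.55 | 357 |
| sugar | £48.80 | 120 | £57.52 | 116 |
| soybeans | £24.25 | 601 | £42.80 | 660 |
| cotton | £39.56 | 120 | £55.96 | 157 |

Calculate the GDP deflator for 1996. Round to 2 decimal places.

148.74

Nominal GDP 1996 = 69.55·357 + 57.52·116 + 42.80·660 + 55.96·157 = 68535.39.
Real GDP 1996 (at 1992 prices) = 50.98·357 + 48.80·116 + 24.25·660 + 39.56·157 = 46076.58.
Deflator = Nominal/Real × 100 = 68535.39/46076.58 × 100 = 148.742.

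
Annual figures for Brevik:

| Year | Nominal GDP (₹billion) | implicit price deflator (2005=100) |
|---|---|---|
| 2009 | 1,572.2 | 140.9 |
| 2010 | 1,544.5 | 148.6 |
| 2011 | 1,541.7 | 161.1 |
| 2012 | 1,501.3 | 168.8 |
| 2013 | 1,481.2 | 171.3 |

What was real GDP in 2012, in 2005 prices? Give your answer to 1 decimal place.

₹889.4 billion

Real GDP 2012 = 1501.3 / 1.688 = 889.40.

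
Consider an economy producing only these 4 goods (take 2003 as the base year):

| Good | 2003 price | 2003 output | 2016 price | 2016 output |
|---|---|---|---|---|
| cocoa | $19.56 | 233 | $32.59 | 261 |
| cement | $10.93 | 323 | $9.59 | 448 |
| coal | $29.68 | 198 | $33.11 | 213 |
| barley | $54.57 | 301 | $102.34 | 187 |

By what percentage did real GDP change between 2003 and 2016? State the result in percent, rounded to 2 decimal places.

Real GDP 2003 = Nominal GDP 2003 = 19.56·233 + 10.93·323 + 29.68·198 + 54.57·301 = 30390.08.
Real GDP 2016 (at 2003 prices) = 19.56·261 + 10.93·448 + 29.68·213 + 54.57·187 = 26528.23.
Real growth = 26528.23/30390.08 − 1 = -0.1271.

-12.71%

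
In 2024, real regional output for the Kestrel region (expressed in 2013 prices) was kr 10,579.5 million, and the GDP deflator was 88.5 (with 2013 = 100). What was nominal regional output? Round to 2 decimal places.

Nominal regional output = Real × (GDP deflator/100) = 10579.5 × 0.885 = 9362.86.

kr 9,362.86 million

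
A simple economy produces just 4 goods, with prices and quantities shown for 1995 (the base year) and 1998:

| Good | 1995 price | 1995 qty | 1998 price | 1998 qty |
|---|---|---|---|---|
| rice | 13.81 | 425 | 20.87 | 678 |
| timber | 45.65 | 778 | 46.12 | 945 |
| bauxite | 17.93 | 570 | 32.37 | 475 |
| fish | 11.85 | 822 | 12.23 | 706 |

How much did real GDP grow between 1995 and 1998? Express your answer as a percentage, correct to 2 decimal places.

Real GDP 1995 = Nominal GDP 1995 = 13.81·425 + 45.65·778 + 17.93·570 + 11.85·822 = 61345.75.
Real GDP 1998 (at 1995 prices) = 13.81·678 + 45.65·945 + 17.93·475 + 11.85·706 = 69385.28.
Real growth = 69385.28/61345.75 − 1 = 0.1311.

13.11%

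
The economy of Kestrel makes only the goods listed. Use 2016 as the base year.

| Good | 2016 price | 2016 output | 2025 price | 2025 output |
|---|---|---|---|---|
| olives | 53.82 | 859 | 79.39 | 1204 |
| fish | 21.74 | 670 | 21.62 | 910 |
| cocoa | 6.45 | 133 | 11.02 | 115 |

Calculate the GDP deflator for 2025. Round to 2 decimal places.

Nominal GDP 2025 = 79.39·1204 + 21.62·910 + 11.02·115 = 116527.06.
Real GDP 2025 (at 2016 prices) = 53.82·1204 + 21.74·910 + 6.45·115 = 85324.43.
Deflator = Nominal/Real × 100 = 116527.06/85324.43 × 100 = 136.569.

136.57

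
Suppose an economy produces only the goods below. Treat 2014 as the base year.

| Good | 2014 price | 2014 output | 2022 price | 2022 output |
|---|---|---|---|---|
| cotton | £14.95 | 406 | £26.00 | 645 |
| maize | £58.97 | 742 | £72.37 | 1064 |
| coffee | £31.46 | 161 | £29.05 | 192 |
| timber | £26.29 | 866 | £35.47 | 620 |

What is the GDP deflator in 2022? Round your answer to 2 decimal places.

128.10

Nominal GDP 2022 = 26.00·645 + 72.37·1064 + 29.05·192 + 35.47·620 = 121340.68.
Real GDP 2022 (at 2014 prices) = 14.95·645 + 58.97·1064 + 31.46·192 + 26.29·620 = 94726.95.
Deflator = Nominal/Real × 100 = 121340.68/94726.95 × 100 = 128.095.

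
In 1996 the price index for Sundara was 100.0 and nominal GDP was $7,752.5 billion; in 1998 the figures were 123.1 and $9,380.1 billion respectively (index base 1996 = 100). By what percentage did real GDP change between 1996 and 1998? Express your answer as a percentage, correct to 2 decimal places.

Deflate each year: 1996 → 7752.5/1.000 = 7752.50; 1998 → 9380.1/1.231 = 7619.90.
So real GDP changed by 7619.90/7752.50 − 1 = -0.0171, i.e. -1.71%.

-1.71%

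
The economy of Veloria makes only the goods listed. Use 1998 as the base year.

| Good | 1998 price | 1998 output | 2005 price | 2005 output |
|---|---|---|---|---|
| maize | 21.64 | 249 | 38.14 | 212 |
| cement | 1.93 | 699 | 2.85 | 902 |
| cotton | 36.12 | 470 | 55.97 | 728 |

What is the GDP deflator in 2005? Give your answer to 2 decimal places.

157.56

Nominal GDP 2005 = 38.14·212 + 2.85·902 + 55.97·728 = 51402.54.
Real GDP 2005 (at 1998 prices) = 21.64·212 + 1.93·902 + 36.12·728 = 32623.90.
Deflator = Nominal/Real × 100 = 51402.54/32623.90 × 100 = 157.561.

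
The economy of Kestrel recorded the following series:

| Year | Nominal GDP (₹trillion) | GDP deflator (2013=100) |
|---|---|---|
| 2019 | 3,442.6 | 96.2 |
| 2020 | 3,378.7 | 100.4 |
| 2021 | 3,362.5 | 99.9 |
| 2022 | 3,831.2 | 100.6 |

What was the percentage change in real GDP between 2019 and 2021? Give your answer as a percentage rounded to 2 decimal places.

Real GDP 2019 = 3442.6/0.962 = 3578.59.
Real GDP 2021 = 3362.5/0.999 = 3365.87.
Change = 3365.87/3578.59 − 1 = -0.0594.

-5.94%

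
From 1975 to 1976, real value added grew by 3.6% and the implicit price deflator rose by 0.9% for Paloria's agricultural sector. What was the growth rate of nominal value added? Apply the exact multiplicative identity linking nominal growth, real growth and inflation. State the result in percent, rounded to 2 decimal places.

4.53%

(1 + g_nom) = (1 + g_real)(1 + π) = 1.0360 × 1.0090 = 1.04532.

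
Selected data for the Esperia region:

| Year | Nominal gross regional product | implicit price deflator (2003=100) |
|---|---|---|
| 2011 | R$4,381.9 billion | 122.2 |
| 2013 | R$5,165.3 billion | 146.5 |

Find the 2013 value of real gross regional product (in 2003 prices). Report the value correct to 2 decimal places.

R$3,525.80 billion

Real gross regional product = Nominal / (implicit price deflator/100) = 5165.3 / 1.465 = 3525.80.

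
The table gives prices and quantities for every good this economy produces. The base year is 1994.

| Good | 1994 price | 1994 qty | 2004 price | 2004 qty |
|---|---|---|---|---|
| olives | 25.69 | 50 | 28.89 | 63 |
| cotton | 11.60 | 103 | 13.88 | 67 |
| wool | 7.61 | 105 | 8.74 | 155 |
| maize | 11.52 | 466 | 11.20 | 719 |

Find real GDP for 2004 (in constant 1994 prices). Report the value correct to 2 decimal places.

11858.10

Real GDP 2004 = Σ (p_1994 × q_2004) = 25.69·63 + 11.60·67 + 7.61·155 + 11.52·719 = 11858.10.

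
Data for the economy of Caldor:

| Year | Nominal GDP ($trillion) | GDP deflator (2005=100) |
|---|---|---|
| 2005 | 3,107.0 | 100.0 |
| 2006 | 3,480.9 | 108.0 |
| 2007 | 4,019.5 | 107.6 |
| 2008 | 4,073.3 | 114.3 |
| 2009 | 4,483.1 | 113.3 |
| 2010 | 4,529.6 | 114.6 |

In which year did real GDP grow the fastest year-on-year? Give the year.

2006: real = 3480.9/1.080 = 3223.06; growth vs 2005 (3107.00) = 3.74%.
2007: real = 4019.5/1.076 = 3735.59; growth vs 2006 (3223.06) = 15.90%.
2008: real = 4073.3/1.143 = 3563.69; growth vs 2007 (3735.59) = -4.60%.
2009: real = 4483.1/1.133 = 3956.84; growth vs 2008 (3563.69) = 11.03%.
2010: real = 4529.6/1.146 = 3952.53; growth vs 2009 (3956.84) = -0.11%.

2007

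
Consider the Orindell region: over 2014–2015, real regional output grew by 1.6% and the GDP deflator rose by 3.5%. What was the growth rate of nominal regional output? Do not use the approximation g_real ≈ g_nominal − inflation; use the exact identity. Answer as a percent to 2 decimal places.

5.16%

(1 + g_nom) = (1 + g_real)(1 + π) = 1.0160 × 1.0350 = 1.05156.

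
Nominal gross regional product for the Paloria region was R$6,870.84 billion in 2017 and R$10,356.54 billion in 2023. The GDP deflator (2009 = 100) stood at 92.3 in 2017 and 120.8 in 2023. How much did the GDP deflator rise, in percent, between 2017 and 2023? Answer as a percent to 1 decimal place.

30.9%

Price-level change = 120.8 / 92.3 − 1 = 0.3088.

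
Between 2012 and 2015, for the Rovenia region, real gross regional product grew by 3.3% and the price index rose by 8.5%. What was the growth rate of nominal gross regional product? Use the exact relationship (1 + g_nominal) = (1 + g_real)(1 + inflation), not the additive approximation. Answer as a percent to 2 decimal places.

12.08%

(1 + g_nom) = (1 + g_real)(1 + π) = 1.0330 × 1.0850 = 1.12081.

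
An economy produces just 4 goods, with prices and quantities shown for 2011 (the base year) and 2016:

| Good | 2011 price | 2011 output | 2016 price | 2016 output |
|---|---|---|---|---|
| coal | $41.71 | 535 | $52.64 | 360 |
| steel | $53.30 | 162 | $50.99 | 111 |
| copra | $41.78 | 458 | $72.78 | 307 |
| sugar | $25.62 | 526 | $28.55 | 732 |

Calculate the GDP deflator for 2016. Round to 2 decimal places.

129.21

Nominal GDP 2016 = 52.64·360 + 50.99·111 + 72.78·307 + 28.55·732 = 67852.35.
Real GDP 2016 (at 2011 prices) = 41.71·360 + 53.30·111 + 41.78·307 + 25.62·732 = 52512.20.
Deflator = Nominal/Real × 100 = 67852.35/52512.20 × 100 = 129.213.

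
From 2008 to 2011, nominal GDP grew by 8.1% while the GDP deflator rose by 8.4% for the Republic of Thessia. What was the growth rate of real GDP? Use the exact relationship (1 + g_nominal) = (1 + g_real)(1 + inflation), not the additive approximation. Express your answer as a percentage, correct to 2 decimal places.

-0.28%

(1 + g_nom) = (1 + g_real)(1 + π), so g_real = 1.0810 / 1.0840 − 1 = -0.00277.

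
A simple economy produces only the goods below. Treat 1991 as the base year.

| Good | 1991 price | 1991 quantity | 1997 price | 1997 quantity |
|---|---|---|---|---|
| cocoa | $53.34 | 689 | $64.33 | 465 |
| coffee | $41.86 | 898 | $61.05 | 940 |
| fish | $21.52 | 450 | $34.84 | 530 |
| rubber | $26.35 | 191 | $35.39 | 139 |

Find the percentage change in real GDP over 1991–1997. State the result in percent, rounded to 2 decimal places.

Real GDP 1991 = Nominal GDP 1991 = 53.34·689 + 41.86·898 + 21.52·450 + 26.35·191 = 89058.39.
Real GDP 1997 (at 1991 prices) = 53.34·465 + 41.86·940 + 21.52·530 + 26.35·139 = 79219.75.
Real growth = 79219.75/89058.39 − 1 = -0.1105.

-11.05%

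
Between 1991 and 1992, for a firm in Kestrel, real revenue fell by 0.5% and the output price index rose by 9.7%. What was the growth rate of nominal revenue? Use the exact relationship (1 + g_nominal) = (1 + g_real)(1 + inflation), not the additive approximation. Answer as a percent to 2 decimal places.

(1 + g_nom) = (1 + g_real)(1 + π) = 0.9950 × 1.0970 = 1.09152.

9.15%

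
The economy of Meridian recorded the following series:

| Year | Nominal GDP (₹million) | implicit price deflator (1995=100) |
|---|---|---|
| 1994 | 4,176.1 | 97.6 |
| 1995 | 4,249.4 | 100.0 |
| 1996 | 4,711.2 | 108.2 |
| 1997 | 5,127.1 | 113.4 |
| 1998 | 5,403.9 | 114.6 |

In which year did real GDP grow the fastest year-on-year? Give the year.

1995: real = 4249.4/1.000 = 4249.40; growth vs 1994 (4278.79) = -0.69%.
1996: real = 4711.2/1.082 = 4354.16; growth vs 1995 (4249.40) = 2.47%.
1997: real = 5127.1/1.134 = 4521.25; growth vs 1996 (4354.16) = 3.84%.
1998: real = 5403.9/1.146 = 4715.45; growth vs 1997 (4521.25) = 4.30%.

1998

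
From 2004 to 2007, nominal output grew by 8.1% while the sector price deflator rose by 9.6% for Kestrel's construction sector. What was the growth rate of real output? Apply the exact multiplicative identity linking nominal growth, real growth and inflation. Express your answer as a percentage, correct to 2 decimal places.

-1.37%

(1 + g_nom) = (1 + g_real)(1 + π), so g_real = 1.0810 / 1.0960 − 1 = -0.01369.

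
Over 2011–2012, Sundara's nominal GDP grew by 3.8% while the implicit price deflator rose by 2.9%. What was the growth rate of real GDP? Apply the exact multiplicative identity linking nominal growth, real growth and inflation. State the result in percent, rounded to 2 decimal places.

0.87%

(1 + g_nom) = (1 + g_real)(1 + π), so g_real = 1.0380 / 1.0290 − 1 = 0.00875.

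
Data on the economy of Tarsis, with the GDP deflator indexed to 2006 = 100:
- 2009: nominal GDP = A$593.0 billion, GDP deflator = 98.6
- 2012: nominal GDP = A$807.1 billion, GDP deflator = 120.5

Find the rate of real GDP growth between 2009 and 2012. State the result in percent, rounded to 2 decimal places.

Real GDP 2009 = 593.0 / 0.986 = 601.42.
Real GDP 2012 = 807.1 / 1.205 = 669.79.
Real growth = 669.79 / 601.42 − 1 = 0.1137.

11.37%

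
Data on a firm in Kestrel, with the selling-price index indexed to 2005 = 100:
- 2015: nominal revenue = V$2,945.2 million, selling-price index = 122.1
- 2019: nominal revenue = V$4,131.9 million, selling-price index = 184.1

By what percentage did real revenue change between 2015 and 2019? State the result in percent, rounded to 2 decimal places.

-6.95%

Deflate each year: 2015 → 2945.2/1.221 = 2412.12; 2019 → 4131.9/1.841 = 2244.38.
So real revenue changed by 2244.38/2412.12 − 1 = -0.0695, i.e. -6.95%.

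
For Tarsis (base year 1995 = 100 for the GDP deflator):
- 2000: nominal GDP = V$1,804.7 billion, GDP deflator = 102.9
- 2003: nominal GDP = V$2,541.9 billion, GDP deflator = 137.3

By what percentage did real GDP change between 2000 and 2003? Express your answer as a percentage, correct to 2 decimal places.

5.56%

Real GDP 2000 = 1804.7 / 1.029 = 1753.84.
Real GDP 2003 = 2541.9 / 1.373 = 1851.35.
Real growth = 1851.35 / 1753.84 − 1 = 0.0556.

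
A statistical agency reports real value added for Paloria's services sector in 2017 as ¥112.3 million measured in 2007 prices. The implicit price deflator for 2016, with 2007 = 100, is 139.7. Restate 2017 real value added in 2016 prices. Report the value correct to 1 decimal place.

Real value added in 2016 prices = Real value added in 2007 prices × (P_2016/P_2007) = 112.3 × 1.397 = 156.88.

¥156.9 million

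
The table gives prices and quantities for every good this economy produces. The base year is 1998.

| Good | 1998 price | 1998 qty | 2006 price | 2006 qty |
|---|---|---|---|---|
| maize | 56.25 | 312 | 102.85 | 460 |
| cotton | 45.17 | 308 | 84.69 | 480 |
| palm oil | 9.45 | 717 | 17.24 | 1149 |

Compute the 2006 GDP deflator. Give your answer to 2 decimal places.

Nominal GDP 2006 = 102.85·460 + 84.69·480 + 17.24·1149 = 107770.96.
Real GDP 2006 (at 1998 prices) = 56.25·460 + 45.17·480 + 9.45·1149 = 58414.65.
Deflator = Nominal/Real × 100 = 107770.96/58414.65 × 100 = 184.493.

184.49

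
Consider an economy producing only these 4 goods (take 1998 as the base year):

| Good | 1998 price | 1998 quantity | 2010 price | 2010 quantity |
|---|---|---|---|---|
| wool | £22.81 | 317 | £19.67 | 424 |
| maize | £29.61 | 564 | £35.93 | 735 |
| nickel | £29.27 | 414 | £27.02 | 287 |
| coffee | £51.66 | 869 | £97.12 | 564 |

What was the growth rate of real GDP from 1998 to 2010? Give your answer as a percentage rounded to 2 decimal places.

Real GDP 1998 = Nominal GDP 1998 = 22.81·317 + 29.61·564 + 29.27·414 + 51.66·869 = 80941.13.
Real GDP 2010 (at 1998 prices) = 22.81·424 + 29.61·735 + 29.27·287 + 51.66·564 = 68971.52.
Real growth = 68971.52/80941.13 − 1 = -0.1479.

-14.79%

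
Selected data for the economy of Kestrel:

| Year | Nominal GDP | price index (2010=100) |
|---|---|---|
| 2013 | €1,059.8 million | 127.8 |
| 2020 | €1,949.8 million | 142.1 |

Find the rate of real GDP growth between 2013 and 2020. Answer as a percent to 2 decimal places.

65.46%

Deflate each year: 2013 → 1059.8/1.278 = 829.26; 2020 → 1949.8/1.421 = 1372.13.
So real GDP changed by 1372.13/829.26 − 1 = 0.6546, i.e. 65.46%.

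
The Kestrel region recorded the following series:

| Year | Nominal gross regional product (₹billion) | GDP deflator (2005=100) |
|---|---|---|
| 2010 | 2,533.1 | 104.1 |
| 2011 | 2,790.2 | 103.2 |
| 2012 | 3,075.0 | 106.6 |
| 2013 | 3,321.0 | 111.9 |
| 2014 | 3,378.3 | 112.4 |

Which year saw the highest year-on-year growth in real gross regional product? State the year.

2011: real = 2790.2/1.032 = 2703.68; growth vs 2010 (2433.33) = 11.11%.
2012: real = 3075.0/1.066 = 2884.62; growth vs 2011 (2703.68) = 6.69%.
2013: real = 3321.0/1.119 = 2967.83; growth vs 2012 (2884.62) = 2.88%.
2014: real = 3378.3/1.124 = 3005.60; growth vs 2013 (2967.83) = 1.27%.

2011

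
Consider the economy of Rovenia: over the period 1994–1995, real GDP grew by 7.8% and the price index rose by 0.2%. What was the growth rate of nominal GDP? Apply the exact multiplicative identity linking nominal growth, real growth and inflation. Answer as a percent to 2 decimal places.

8.02%

(1 + g_nom) = (1 + g_real)(1 + π) = 1.0780 × 1.0020 = 1.08016.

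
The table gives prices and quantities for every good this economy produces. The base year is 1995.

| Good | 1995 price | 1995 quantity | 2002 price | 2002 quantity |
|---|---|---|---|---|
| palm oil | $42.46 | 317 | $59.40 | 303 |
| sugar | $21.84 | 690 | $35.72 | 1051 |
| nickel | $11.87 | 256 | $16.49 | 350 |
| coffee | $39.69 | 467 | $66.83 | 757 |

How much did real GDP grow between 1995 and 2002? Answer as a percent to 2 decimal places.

Real GDP 1995 = Nominal GDP 1995 = 42.46·317 + 21.84·690 + 11.87·256 + 39.69·467 = 50103.37.
Real GDP 2002 (at 1995 prices) = 42.46·303 + 21.84·1051 + 11.87·350 + 39.69·757 = 70019.05.
Real growth = 70019.05/50103.37 − 1 = 0.3975.

39.75%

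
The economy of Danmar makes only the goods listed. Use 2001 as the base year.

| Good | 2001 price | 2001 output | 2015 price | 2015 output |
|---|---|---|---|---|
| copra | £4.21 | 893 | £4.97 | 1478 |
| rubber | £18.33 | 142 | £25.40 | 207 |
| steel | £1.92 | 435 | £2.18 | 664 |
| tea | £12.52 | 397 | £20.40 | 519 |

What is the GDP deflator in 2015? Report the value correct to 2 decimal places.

Nominal GDP 2015 = 4.97·1478 + 25.40·207 + 2.18·664 + 20.40·519 = 24638.58.
Real GDP 2015 (at 2001 prices) = 4.21·1478 + 18.33·207 + 1.92·664 + 12.52·519 = 17789.45.
Deflator = Nominal/Real × 100 = 24638.58/17789.45 × 100 = 138.501.

138.50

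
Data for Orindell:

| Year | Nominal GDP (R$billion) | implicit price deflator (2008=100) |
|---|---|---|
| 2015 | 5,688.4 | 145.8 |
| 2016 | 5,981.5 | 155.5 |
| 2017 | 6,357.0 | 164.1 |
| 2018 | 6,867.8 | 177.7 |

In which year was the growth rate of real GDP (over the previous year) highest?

2017

2016: real = 5981.5/1.555 = 3846.62; growth vs 2015 (3901.51) = -1.41%.
2017: real = 6357.0/1.641 = 3873.86; growth vs 2016 (3846.62) = 0.71%.
2018: real = 6867.8/1.777 = 3864.83; growth vs 2017 (3873.86) = -0.23%.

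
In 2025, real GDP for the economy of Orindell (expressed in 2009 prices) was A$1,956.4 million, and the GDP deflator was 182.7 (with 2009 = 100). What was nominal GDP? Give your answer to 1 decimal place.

A$3,574.3 million

Nominal GDP = Real × (GDP deflator/100) = 1956.4 × 1.827 = 3574.34.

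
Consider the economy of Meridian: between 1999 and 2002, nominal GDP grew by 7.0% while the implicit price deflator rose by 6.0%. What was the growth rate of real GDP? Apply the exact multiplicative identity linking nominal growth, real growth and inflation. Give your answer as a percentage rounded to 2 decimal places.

0.94%

(1 + g_nom) = (1 + g_real)(1 + π), so g_real = 1.0700 / 1.0600 − 1 = 0.00943.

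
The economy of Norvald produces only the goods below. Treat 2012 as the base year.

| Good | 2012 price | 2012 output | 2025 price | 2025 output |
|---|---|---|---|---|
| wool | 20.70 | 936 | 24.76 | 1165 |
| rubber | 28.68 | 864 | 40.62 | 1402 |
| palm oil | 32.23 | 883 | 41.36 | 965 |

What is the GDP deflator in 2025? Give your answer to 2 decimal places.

Nominal GDP 2025 = 24.76·1165 + 40.62·1402 + 41.36·965 = 125707.04.
Real GDP 2025 (at 2012 prices) = 20.70·1165 + 28.68·1402 + 32.23·965 = 95426.81.
Deflator = Nominal/Real × 100 = 125707.04/95426.81 × 100 = 131.731.

131.73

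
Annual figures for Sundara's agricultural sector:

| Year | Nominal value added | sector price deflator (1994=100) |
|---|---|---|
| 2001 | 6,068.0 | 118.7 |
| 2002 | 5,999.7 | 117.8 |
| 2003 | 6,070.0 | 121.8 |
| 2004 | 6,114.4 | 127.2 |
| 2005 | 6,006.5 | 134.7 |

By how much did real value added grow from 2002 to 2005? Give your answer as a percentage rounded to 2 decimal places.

Real value added 2002 = 5999.7/1.178 = 5093.12.
Real value added 2005 = 6006.5/1.347 = 4459.17.
Change = 4459.17/5093.12 − 1 = -0.1245.

-12.45%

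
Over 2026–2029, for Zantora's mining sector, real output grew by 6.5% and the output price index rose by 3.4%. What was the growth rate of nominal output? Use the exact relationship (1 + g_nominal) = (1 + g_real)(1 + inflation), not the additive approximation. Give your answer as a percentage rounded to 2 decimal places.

10.12%

(1 + g_nom) = (1 + g_real)(1 + π) = 1.0650 × 1.0340 = 1.10121.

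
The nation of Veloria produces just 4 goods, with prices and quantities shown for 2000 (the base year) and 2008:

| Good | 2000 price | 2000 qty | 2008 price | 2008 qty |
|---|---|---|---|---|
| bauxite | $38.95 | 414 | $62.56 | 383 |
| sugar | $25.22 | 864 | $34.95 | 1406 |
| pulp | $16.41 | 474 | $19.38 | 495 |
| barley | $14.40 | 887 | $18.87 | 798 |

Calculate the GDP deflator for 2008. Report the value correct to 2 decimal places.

139.66

Nominal GDP 2008 = 62.56·383 + 34.95·1406 + 19.38·495 + 18.87·798 = 97751.54.
Real GDP 2008 (at 2000 prices) = 38.95·383 + 25.22·1406 + 16.41·495 + 14.40·798 = 69991.32.
Deflator = Nominal/Real × 100 = 97751.54/69991.32 × 100 = 139.662.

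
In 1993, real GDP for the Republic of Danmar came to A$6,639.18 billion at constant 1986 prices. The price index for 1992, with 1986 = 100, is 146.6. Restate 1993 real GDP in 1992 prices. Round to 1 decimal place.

Real GDP in 1992 prices = Real GDP in 1986 prices × (P_1992/P_1986) = 6639.18 × 1.466 = 9733.04.

A$9,733.0 billion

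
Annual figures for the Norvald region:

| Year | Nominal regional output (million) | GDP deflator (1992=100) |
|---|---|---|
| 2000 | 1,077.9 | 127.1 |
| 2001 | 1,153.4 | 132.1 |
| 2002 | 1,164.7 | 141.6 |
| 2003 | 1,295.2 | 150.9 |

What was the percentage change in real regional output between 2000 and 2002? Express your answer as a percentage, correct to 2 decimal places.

-3.01%

Real regional output 2000 = 1077.9/1.271 = 848.07.
Real regional output 2002 = 1164.7/1.416 = 822.53.
Change = 822.53/848.07 − 1 = -0.0301.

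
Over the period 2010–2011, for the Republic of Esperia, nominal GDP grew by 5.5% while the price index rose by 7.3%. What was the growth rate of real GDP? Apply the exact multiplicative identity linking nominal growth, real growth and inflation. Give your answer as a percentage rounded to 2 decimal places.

(1 + g_nom) = (1 + g_real)(1 + π), so g_real = 1.0550 / 1.0730 − 1 = -0.01678.

-1.68%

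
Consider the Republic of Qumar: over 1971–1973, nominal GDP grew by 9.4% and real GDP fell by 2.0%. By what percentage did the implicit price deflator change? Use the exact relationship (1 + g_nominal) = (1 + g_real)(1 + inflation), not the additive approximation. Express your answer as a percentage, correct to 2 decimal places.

11.63%

(1 + g_nom) = (1 + g_real)(1 + π), so π = 1.0940 / 0.9800 − 1 = 0.11633.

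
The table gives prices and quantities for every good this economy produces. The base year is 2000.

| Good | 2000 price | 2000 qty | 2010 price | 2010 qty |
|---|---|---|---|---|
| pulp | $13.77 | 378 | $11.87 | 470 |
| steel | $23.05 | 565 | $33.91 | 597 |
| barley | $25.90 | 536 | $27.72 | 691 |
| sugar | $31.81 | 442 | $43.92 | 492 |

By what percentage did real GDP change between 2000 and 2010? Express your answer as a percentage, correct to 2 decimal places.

16.48%

Real GDP 2000 = Nominal GDP 2000 = 13.77·378 + 23.05·565 + 25.90·536 + 31.81·442 = 46170.73.
Real GDP 2010 (at 2000 prices) = 13.77·470 + 23.05·597 + 25.90·691 + 31.81·492 = 53780.17.
Real growth = 53780.17/46170.73 − 1 = 0.1648.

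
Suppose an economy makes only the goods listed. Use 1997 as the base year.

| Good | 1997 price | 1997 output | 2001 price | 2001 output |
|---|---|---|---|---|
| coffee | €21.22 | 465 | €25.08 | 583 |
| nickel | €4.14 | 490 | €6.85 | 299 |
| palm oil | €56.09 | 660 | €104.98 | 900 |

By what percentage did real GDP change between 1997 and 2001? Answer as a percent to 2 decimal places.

31.02%

Real GDP 1997 = Nominal GDP 1997 = 21.22·465 + 4.14·490 + 56.09·660 = 48915.30.
Real GDP 2001 (at 1997 prices) = 21.22·583 + 4.14·299 + 56.09·900 = 64090.12.
Real growth = 64090.12/48915.30 − 1 = 0.3102.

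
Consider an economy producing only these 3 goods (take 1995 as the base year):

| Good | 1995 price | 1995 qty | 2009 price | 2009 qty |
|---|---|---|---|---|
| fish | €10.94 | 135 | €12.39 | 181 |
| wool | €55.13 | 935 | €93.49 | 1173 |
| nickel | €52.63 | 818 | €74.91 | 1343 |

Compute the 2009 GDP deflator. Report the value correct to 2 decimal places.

154.74

Nominal GDP 2009 = 12.39·181 + 93.49·1173 + 74.91·1343 = 212510.49.
Real GDP 2009 (at 1995 prices) = 10.94·181 + 55.13·1173 + 52.63·1343 = 137329.72.
Deflator = Nominal/Real × 100 = 212510.49/137329.72 × 100 = 154.745.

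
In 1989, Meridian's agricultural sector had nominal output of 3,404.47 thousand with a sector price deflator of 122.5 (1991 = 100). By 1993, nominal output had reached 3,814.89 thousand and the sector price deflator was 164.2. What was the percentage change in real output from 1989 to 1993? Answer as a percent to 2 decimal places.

Real output 1989 = 3404.47 / 1.225 = 2779.16.
Real output 1993 = 3814.89 / 1.642 = 2323.32.
Real growth = 2323.32 / 2779.16 − 1 = -0.1640.

-16.40%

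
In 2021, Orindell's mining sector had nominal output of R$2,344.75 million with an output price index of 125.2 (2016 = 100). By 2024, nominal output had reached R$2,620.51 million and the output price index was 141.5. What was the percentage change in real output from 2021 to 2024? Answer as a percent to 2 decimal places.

-1.11%

Deflate each year: 2021 → 2344.75/1.252 = 1872.80; 2024 → 2620.51/1.415 = 1851.95.
So real output changed by 1851.95/1872.80 − 1 = -0.0111, i.e. -1.11%.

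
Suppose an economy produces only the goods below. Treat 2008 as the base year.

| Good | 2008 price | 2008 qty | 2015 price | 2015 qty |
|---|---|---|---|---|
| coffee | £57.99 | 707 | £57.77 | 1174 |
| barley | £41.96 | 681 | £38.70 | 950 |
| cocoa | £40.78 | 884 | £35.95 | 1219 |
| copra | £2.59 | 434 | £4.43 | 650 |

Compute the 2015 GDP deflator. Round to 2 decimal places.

94.95

Nominal GDP 2015 = 57.77·1174 + 38.70·950 + 35.95·1219 + 4.43·650 = 151289.53.
Real GDP 2015 (at 2008 prices) = 57.99·1174 + 41.96·950 + 40.78·1219 + 2.59·650 = 159336.58.
Deflator = Nominal/Real × 100 = 151289.53/159336.58 × 100 = 94.950.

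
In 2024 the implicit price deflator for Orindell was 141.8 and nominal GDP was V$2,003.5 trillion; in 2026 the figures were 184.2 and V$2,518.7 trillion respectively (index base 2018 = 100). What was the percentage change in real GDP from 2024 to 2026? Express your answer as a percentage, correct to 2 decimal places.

-3.22%

Deflate each year: 2024 → 2003.5/1.418 = 1412.91; 2026 → 2518.7/1.842 = 1367.37.
So real GDP changed by 1367.37/1412.91 − 1 = -0.0322, i.e. -3.22%.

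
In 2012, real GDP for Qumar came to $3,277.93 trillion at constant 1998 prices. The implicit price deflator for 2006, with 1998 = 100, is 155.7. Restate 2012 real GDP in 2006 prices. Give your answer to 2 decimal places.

Real GDP in 2006 prices = Real GDP in 1998 prices × (P_2006/P_1998) = 3277.93 × 1.557 = 5103.74.

$5,103.74 trillion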